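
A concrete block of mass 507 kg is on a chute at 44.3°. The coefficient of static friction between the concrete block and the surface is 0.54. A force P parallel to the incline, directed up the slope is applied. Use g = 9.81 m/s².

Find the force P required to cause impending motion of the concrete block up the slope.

P ≈ 5400 N

At impending motion up the slope, friction acts down-slope at its limit: f = μ_s N.
P is parallel to the surface, so N = m g cos θ = 3560 N.
Along the incline: P = m g sin θ + μ_s N = 3470 + 0.54×3560 = 5400 N.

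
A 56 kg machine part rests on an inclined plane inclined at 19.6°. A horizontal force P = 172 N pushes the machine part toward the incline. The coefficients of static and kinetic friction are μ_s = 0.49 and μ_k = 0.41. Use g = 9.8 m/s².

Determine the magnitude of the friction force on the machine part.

f ≈ 22.1 N (up the incline)

The horizontal push has a component P sin θ into the surface, so N = m g cos θ + P sin θ = 517 + 57.7 = 574.7 N.
Along the incline, the net driving force (taking up-slope positive) is P cos θ − m g sin θ = 162 − 184.1 = -22.06 N, so equilibrium requires friction f = 22.06 N (up-slope).
The limit of static friction is μ_s N = 281.6 N.
|f_req| = 22.06 ≤ 281.6 N → the machine part is in equilibrium; friction equals the required value.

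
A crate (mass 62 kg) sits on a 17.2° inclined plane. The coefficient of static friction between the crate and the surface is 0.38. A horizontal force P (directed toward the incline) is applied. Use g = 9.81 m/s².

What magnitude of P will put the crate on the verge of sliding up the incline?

At impending motion up the slope, friction acts down-slope at its limit: f = μ_s N.
Perpendicular to the incline: N = m g cos θ + P sin θ.
Along the incline: P cos θ = m g sin θ + μ_s N = m g sin θ + μ_s (m g cos θ + P sin θ).
Solving, P (cos θ − μ_s sin θ) = m g (sin θ + μ_s cos θ), so P = 62×9.81×(sin 17.2° + 0.38 cos 17.2°)/(cos 17.2° − 0.38 sin 17.2°) = 608×0.6587/0.8429 = 475 N.

P ≈ 475 N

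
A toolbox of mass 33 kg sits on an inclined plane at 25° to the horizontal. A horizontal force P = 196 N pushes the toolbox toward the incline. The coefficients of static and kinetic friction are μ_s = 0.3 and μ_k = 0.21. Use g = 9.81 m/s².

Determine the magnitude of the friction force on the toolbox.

f ≈ 40.8 N (down the incline)

Resolve perpendicular to the incline: N = m g cos θ + P sin θ = 33×9.81×cos 25° + 196×sin 25° = 376.2 N.
Parallel to the incline: P cos θ − m g sin θ = 177.6 − 136.8 = 40.82 N; the friction needed to balance this is 40.82 N acting down the slope.
The limit of static friction is μ_s N = 112.9 N.
Since 40.82 N is within the 112.9 N limit, the toolbox stays put and friction is exactly 40.8 N.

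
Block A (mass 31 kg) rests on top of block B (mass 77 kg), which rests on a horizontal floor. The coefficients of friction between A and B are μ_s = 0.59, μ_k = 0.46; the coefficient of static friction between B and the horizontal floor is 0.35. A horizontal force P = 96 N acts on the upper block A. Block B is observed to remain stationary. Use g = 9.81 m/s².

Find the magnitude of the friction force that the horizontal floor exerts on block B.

Normal force at the A–B interface: N₁ = m_A g = 304.1 N.
So the A–B interface can sustain at most μ_s N₁ = 179.4 N of static friction.
P = 96 N is within that limit, so A and B move together (both at rest); the A–B friction is simply f₁ = P = 96 N.
B experiences an equal 96 N forward from A (third law). B is in equilibrium, so the floor supplies f₂ = 96 N of static friction (limit μ_s(m_A+m_B)g = 370.8 N, not exceeded).

f ≈ 96 N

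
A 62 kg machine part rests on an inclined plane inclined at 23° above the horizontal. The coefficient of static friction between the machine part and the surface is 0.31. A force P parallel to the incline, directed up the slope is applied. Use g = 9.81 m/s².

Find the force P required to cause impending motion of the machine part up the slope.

P ≈ 411 N

At impending motion up the slope, friction acts down-slope at its limit: f = μ_s N.
P is parallel to the surface, so N = m g cos θ = 560 N.
Along the incline: P = m g sin θ + μ_s N = 238 + 0.31×560 = 411 N.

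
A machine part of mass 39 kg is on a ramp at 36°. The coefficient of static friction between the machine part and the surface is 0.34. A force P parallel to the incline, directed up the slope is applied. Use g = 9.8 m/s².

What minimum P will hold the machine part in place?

The machine part tends to slide down (tan θ > μ_s), so at the point of impending slip friction acts up-slope at its limit: f = μ_s N.
P is parallel to the surface, so N = m g cos θ = 309 N.
Along the incline: P + μ_s N = m g sin θ, so P = 225 − 0.34×309 = 120 N.

P_min ≈ 120 N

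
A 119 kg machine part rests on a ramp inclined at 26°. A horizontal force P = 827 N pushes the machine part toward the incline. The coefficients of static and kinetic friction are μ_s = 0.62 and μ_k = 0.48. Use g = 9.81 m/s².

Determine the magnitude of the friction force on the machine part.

f ≈ 232 N (down the incline)

Normal direction: N = m g cos θ + P sin θ = 1412 N.
Along the incline, the net driving force (taking up-slope positive) is P cos θ − m g sin θ = 743.3 − 511.8 = 231.6 N, so equilibrium requires friction f = -231.6 N (down-slope).
Maximum static friction: μ_s N = 0.62 × 1412 = 875.3 N.
Since 231.6 N is within the 875.3 N limit, the machine part stays put and friction is exactly 232 N.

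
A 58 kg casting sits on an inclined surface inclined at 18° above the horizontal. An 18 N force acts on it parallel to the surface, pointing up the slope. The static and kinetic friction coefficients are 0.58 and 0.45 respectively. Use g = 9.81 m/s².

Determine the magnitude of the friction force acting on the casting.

f ≈ 158 N (up the incline)

Perpendicular to the surface, N = m g cos θ = 58·9.81·cos 18° = 541.1 N.
Parallel to the incline, ΣF = 0 gives f = m g sin θ − P = 175.8 − 18 = 157.8 N (up-slope positive).
Maximum static friction available: μ_s N = 0.58 × 541.1 = 313.9 N.
Since |157.8| ≤ 313.9 N, static friction is sufficient; f equals the required value, not μ_s N.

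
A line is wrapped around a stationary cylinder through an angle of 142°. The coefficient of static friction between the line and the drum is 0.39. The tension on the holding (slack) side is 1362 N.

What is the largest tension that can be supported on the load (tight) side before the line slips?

At impending slip the capstan equation gives T₂/T₁ = e^{μβ} with β in radians.
β = 142° × π/180 = 2.478 rad.
e^{μβ} = e^{0.39×2.478} = 2.629.
T₂ = T₁ · e^{μβ} = 1362 × 2.629 = 3580 N.

T_max ≈ 3580 N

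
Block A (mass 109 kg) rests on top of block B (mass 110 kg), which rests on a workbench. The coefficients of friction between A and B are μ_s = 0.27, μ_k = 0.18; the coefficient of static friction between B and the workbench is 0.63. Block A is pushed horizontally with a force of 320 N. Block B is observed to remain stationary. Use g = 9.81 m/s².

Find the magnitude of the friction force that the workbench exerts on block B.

f ≈ 192 N

Between the blocks, N₁ = m_A g = 1069 N.
So the A–B interface can sustain at most μ_s N₁ = 288.7 N of static friction.
Since P = 320 N > 288.7 N, A slides on B; the A–B friction is kinetic: f₁ = μ_k N₁ = 0.18×1069 = 192 N.
B experiences an equal 192 N forward from A (third law). B is in equilibrium, so the floor supplies f₂ = 192 N of static friction (limit μ_s(m_A+m_B)g = 1353 N, not exceeded).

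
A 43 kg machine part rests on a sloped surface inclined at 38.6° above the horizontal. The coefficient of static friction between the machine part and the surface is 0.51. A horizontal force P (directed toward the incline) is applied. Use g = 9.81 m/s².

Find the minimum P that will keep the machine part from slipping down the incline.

P_min ≈ 86.4 N

The machine part tends to slide down (tan θ > μ_s), so at the point of impending slip friction acts up-slope at its limit: f = μ_s N.
Perpendicular to the incline: N = m g cos θ + P sin θ.
Along the incline: P cos θ + μ_s N = m g sin θ, i.e. P cos θ + μ_s (m g cos θ + P sin θ) = m g sin θ.
Solving, P (cos θ + μ_s sin θ) = m g (sin θ − μ_s cos θ), so P = 422×0.2253/1.1 = 86.4 N.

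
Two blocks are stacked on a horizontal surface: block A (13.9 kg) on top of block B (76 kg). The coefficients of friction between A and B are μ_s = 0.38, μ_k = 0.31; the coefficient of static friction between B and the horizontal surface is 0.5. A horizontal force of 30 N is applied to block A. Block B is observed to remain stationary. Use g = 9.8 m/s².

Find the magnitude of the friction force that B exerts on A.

The normal force B exerts on A is simply A's weight, N₁ = 136.2 N.
Maximum static friction on A from B: μ_s N₁ = 0.38×136.2 = 51.76 N.
P = 30 N is within that limit, so A and B move together (both at rest); the A–B friction is simply f₁ = P = 30 N.
By Newton's third law B feels 30 N forward from A. With B stationary, the floor's static friction on B balances it: f₂ = 30 N (well within μ_s(m_A+m_B)g = 440.5 N).

f ≈ 30 N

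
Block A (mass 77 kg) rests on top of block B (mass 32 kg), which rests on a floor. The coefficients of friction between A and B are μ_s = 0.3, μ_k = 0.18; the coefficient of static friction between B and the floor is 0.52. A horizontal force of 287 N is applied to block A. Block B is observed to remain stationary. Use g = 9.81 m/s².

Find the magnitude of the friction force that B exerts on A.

Normal force at the A–B interface: N₁ = m_A g = 755.4 N.
So the A–B interface can sustain at most μ_s N₁ = 226.6 N of static friction.
P = 287 N exceeds that limit, so A slips over B and the interface friction becomes kinetic: f₁ = μ_k N₁ = 0.18×755.4 = 136 N.
By Newton's third law B feels 136 N forward from A. With B stationary, the floor's static friction on B balances it: f₂ = 136 N (well within μ_s(m_A+m_B)g = 556 N).

f ≈ 136 N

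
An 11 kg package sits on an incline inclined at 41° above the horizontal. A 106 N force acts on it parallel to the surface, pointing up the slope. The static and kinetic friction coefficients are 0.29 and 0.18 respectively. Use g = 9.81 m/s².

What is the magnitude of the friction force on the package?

Perpendicular to the surface, N = m g cos θ = 11·9.81·cos 41° = 81.44 N.
The friction needed for equilibrium is m g sin θ − P = 70.8 − 106 = -35.2 N, measured positive up-slope.
Static friction can supply at most μ_s N = 23.62 N.
Since |-35.2| > 23.62 N, static friction cannot hold it; the package slides up the incline and kinetic friction applies: f = μ_k N = 0.18 × 81.44 = 14.7 N.

f ≈ 14.7 N (down the incline)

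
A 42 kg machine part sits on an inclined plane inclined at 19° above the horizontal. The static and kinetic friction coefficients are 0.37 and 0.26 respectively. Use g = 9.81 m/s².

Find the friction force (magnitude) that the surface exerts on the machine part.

The normal reaction is N = m g cos θ = 389.6 N.
Along the slope the weight component is m g sin θ = 134.1 N; friction must supply exactly this, acting up-slope.
The static-friction ceiling is μ_s N = 0.37 × 389.6 = 144.1 N.
Since |134.1| ≤ 144.1 N, the machine part remains in static equilibrium and friction takes exactly the required value.

f ≈ 134 N (up the incline)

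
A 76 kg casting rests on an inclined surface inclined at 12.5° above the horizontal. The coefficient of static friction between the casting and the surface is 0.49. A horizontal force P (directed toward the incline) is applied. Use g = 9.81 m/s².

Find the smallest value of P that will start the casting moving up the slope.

At impending motion up the slope, friction acts down-slope at its limit: f = μ_s N.
Perpendicular to the incline: N = m g cos θ + P sin θ.
Along the incline: P cos θ = m g sin θ + μ_s N = m g sin θ + μ_s (m g cos θ + P sin θ).
Solving, P (cos θ − μ_s sin θ) = m g (sin θ + μ_s cos θ), so P = 76×9.81×(sin 12.5° + 0.49 cos 12.5°)/(cos 12.5° − 0.49 sin 12.5°) = 746×0.6948/0.8702 = 595 N.

P ≈ 595 N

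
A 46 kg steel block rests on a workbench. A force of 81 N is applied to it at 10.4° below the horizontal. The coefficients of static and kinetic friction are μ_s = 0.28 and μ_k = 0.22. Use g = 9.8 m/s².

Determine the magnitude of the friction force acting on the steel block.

f ≈ 79.7 N

N = m g + P sin α = 450.8 + 81×sin 10.4° = 465.4 N.
For equilibrium, f = P cos α = 81×cos 10.4° = 79.67 N.
μ_s N = 0.28 × 465.4 = 130.3 N.
79.67 ≤ 130.3 N → static; friction equals the required 79.7 N.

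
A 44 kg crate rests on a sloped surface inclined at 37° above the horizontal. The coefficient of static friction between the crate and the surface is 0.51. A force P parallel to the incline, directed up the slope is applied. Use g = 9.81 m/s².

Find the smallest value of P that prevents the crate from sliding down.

The crate tends to slide down (tan θ > μ_s), so at the point of impending slip friction acts up-slope at its limit: f = μ_s N.
P is parallel to the surface, so N = m g cos θ = 345 N.
Along the incline: P + μ_s N = m g sin θ, so P = 260 − 0.51×345 = 84 N.

P_min ≈ 84 N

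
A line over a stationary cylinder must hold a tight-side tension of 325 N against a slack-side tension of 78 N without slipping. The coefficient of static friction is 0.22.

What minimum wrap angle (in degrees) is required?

β_min ≈ 372°

T₂/T₁ = e^{μβ} → β = ln(T₂/T₁)/μ.
β = ln(325/78)/0.22 = 1.427/0.22 = 6.487 rad.
In degrees: β = 6.487 × 180/π = 372°.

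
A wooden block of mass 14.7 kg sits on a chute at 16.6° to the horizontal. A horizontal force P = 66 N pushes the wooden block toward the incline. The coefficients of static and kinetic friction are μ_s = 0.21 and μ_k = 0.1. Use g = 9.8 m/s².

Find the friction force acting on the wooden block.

The horizontal push has a component P sin θ into the surface, so N = m g cos θ + P sin θ = 138.1 + 18.86 = 156.9 N.
Along the incline, the net driving force (taking up-slope positive) is P cos θ − m g sin θ = 63.25 − 41.16 = 22.09 N, so equilibrium requires friction f = -22.09 N (down-slope).
Maximum static friction: μ_s N = 0.21 × 156.9 = 32.95 N.
|f_req| = 22.09 ≤ 32.95 N → the wooden block is in equilibrium; friction equals the required value.

f ≈ 22.1 N (down the incline)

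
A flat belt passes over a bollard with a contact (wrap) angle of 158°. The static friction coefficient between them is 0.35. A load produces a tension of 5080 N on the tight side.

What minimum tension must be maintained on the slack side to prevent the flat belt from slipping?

T_min ≈ 1940 N

Capstan equation at impending slip: T_tight/T_slack = e^{μβ}.
β = 158° = 2.758 rad; e^{μβ} = e^{0.35×2.758} = 2.625.
T_slack = T_tight / e^{μβ} = 5080 / 2.625 = 1940 N.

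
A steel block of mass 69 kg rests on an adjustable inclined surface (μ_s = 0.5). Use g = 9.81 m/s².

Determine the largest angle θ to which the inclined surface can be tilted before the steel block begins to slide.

θ_max ≈ 26.6°

At the slip threshold, m g sin θ = μ_s · m g cos θ, so tan θ = μ_s.
θ_max = arctan(0.5) = 26.6°.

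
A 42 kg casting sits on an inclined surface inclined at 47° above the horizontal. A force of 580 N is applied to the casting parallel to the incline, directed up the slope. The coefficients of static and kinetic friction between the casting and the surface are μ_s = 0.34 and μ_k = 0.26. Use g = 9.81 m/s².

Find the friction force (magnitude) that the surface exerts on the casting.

Perpendicular to the surface, N = m g cos θ = 42·9.81·cos 47° = 281 N.
The friction needed for equilibrium is m g sin θ − P = 301.3 − 580 = -278.7 N, measured positive up-slope.
Maximum static friction available: μ_s N = 0.34 × 281 = 95.54 N.
|-278.7| exceeds 95.54 N, so the casting slips up-slope; friction is kinetic, f = μ_k N = 0.26×281 = 73.1 N.

f ≈ 73.1 N (down the incline)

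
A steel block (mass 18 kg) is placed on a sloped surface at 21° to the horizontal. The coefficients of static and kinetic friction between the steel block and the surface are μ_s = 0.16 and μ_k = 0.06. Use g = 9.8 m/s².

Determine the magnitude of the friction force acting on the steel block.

Normal force: N = m g cos θ = 18 × 9.8 × cos 21° = 164.7 N.
For equilibrium along the incline, friction must balance the weight component: f = m g sin θ = 63.22 N up the slope.
Static friction can supply at most μ_s N = 26.35 N.
|63.22| exceeds 26.35 N, so the steel block slips down-slope; friction is kinetic, f = μ_k N = 0.06×164.7 = 9.88 N.

f ≈ 9.88 N (up the incline)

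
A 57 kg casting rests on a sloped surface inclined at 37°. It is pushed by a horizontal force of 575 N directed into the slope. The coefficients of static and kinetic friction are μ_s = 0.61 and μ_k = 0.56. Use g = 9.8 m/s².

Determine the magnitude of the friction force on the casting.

The horizontal push has a component P sin θ into the surface, so N = m g cos θ + P sin θ = 446.1 + 346 = 792.2 N.
Parallel to the incline: P cos θ − m g sin θ = 459.2 − 336.2 = 123 N; the friction needed to balance this is 123 N acting down the slope.
The limit of static friction is μ_s N = 483.2 N.
|f_req| = 123 ≤ 483.2 N → the casting is in equilibrium; friction equals the required value.

f ≈ 123 N (down the incline)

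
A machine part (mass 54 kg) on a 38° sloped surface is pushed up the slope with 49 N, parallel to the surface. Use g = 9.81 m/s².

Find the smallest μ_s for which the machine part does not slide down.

N = m g cos θ = 417.4 N.
Friction must make up the shortfall along the incline: f = m g sin θ − P = 326.1 − 49 = 277.1 N.
At the threshold f = μ_s N, so μ_s,min = 277.1/417.4 = 0.664.

μ_s,min ≈ 0.664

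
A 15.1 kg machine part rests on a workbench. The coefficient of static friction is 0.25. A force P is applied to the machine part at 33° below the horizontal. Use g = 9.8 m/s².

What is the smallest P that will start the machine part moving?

P ≈ 52.7 N

N = m g + P sin α (the push presses the machine part into the workbench).
At impending slip, P cos α = μ_s N = μ_s (m g + P sin α).
Solving: P (cos α − μ_s sin α) = μ_s m g → P = 0.25×148/(cos 33° − 0.25 sin 33°) = 37/0.7025 = 52.7 N.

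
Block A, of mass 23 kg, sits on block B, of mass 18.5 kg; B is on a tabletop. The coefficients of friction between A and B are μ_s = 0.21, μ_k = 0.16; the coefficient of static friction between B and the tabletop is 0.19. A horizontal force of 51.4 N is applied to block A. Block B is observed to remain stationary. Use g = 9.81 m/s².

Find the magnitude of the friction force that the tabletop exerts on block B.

The normal force B exerts on A is simply A's weight, N₁ = 225.6 N.
Maximum static friction on A from B: μ_s N₁ = 0.21×225.6 = 47.38 N.
Since P = 51.4 N > 47.38 N, A slides on B; the A–B friction is kinetic: f₁ = μ_k N₁ = 0.16×225.6 = 36.1 N.
By Newton's third law B feels 36.1 N forward from A. With B stationary, the floor's static friction on B balances it: f₂ = 36.1 N (well within μ_s(m_A+m_B)g = 77.35 N).

f ≈ 36.1 N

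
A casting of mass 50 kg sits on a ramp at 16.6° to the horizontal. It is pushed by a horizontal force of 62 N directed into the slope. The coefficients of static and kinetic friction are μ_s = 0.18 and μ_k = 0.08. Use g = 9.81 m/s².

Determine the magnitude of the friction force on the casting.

f ≈ 80.7 N (up the incline)

Resolve perpendicular to the incline: N = m g cos θ + P sin θ = 50×9.81×cos 16.6° + 62×sin 16.6° = 487.8 N.
Parallel to the incline: P cos θ − m g sin θ = 59.42 − 140.1 = -80.71 N; the friction needed to balance this is 80.71 N acting up the slope.
Maximum static friction: μ_s N = 0.18 × 487.8 = 87.8 N.
Since 80.71 N is within the 87.8 N limit, the casting stays put and friction is exactly 80.7 N.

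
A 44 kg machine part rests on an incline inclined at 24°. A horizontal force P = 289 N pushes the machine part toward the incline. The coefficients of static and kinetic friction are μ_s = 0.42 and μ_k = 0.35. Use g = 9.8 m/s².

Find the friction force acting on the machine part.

The horizontal push has a component P sin θ into the surface, so N = m g cos θ + P sin θ = 393.9 + 117.5 = 511.5 N.
Along the incline, the net driving force (taking up-slope positive) is P cos θ − m g sin θ = 264 − 175.4 = 88.63 N, so equilibrium requires friction f = -88.63 N (down-slope).
The limit of static friction is μ_s N = 214.8 N.
|f_req| = 88.63 ≤ 214.8 N → the machine part is in equilibrium; friction equals the required value.

f ≈ 88.6 N (down the incline)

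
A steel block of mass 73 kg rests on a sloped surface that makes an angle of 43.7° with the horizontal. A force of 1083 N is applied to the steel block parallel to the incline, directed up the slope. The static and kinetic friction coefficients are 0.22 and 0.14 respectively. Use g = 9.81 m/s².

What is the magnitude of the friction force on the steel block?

f ≈ 72.5 N (down the incline)

Normal force: N = m g cos θ = 73 × 9.81 × cos 43.7° = 517.7 N.
Parallel to the incline, ΣF = 0 gives f = m g sin θ − P = 494.8 − 1083 = -588.2 N (up-slope positive).
Static friction can supply at most μ_s N = 113.9 N.
Since |-588.2| > 113.9 N, static friction cannot hold it; the steel block slides up the incline and kinetic friction applies: f = μ_k N = 0.14 × 517.7 = 72.5 N.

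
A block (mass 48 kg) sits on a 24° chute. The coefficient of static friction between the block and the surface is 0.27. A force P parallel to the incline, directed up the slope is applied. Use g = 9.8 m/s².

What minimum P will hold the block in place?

P_min ≈ 75.3 N

The block tends to slide down (tan θ > μ_s), so at the point of impending slip friction acts up-slope at its limit: f = μ_s N.
P is parallel to the surface, so N = m g cos θ = 430 N.
Along the incline: P + μ_s N = m g sin θ, so P = 191 − 0.27×430 = 75.3 N.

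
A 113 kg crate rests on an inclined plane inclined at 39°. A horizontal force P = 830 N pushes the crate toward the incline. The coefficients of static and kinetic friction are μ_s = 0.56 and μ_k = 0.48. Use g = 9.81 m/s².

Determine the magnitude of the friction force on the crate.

Resolve perpendicular to the incline: N = m g cos θ + P sin θ = 113×9.81×cos 39° + 830×sin 39° = 1384 N.
Parallel to the incline: P cos θ − m g sin θ = 645 − 697.6 = -52.59 N; the friction needed to balance this is 52.59 N acting up the slope.
Maximum static friction: μ_s N = 0.56 × 1384 = 774.9 N.
Since 52.59 N is within the 774.9 N limit, the crate stays put and friction is exactly 52.6 N.

f ≈ 52.6 N (up the incline)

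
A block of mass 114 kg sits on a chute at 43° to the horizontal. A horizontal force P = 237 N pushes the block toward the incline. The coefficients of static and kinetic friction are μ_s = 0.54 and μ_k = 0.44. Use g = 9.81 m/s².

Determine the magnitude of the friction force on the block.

f ≈ 431 N (up the incline)

Normal direction: N = m g cos θ + P sin θ = 979.5 N.
Parallel to the incline: P cos θ − m g sin θ = 173.3 − 762.7 = -589.4 N; the friction needed to balance this is 589.4 N acting up the slope.
Maximum static friction: μ_s N = 0.54 × 979.5 = 528.9 N.
The required 589.4 N exceeds the static limit, so the block slides down-slope and f = μ_k N = 0.44×979.5 = 431 N.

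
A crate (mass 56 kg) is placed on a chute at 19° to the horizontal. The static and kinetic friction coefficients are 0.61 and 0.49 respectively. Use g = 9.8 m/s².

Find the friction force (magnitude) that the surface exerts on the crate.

f ≈ 179 N (up the incline)

Normal force: N = m g cos θ = 56 × 9.8 × cos 19° = 518.9 N.
For equilibrium along the incline, friction must balance the weight component: f = m g sin θ = 178.7 N up the slope.
Maximum static friction available: μ_s N = 0.61 × 518.9 = 316.5 N.
Since |178.7| ≤ 316.5 N, static friction is sufficient; f equals the required value, not μ_s N.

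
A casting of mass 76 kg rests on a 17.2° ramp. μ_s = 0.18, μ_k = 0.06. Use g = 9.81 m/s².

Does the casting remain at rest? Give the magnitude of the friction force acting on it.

f ≈ 42.7 N

N = m g cos θ = 712 N.
Down-slope weight component: m g sin θ = 220 N.
μ_s N = 128 N.
220 > 128 N, so it slides; kinetic friction f = μ_k N = 0.06×712 = 42.7 N.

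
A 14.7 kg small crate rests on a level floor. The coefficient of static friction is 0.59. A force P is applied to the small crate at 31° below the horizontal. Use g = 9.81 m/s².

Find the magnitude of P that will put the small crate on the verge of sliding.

N = m g + P sin α (the push presses the small crate into the level floor).
At impending slip, P cos α = μ_s N = μ_s (m g + P sin α).
Solving: P (cos α − μ_s sin α) = μ_s m g → P = 0.59×144/(cos 31° − 0.59 sin 31°) = 85.1/0.5533 = 154 N.

P ≈ 154 N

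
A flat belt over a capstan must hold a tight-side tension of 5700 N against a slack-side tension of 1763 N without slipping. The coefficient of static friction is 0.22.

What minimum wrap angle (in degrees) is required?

T₂/T₁ = e^{μβ} → β = ln(T₂/T₁)/μ.
β = ln(5700/1763)/0.22 = 1.173/0.22 = 5.334 rad.
In degrees: β = 5.334 × 180/π = 306°.

β_min ≈ 306°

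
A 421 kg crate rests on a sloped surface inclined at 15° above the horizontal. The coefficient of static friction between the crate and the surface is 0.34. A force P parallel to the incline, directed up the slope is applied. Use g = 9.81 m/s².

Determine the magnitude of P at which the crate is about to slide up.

P ≈ 2430 N

At impending motion up the slope, friction acts down-slope at its limit: f = μ_s N.
P is parallel to the surface, so N = m g cos θ = 3990 N.
Along the incline: P = m g sin θ + μ_s N = 1070 + 0.34×3990 = 2430 N.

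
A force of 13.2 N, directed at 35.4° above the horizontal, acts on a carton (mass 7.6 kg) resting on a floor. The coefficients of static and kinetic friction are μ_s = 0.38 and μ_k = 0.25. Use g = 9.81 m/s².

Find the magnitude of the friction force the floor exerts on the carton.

N = m g − P sin α = 74.56 − 13.2×sin 35.4° = 66.91 N.
The horizontal driving force is P cos α = 10.76 N, so equilibrium needs friction f = 10.76 N.
The static-friction limit is μ_s N = 25.43 N.
Since 10.76 N does not exceed the limit, the carton stays at rest and f = 10.8 N.

f ≈ 10.8 N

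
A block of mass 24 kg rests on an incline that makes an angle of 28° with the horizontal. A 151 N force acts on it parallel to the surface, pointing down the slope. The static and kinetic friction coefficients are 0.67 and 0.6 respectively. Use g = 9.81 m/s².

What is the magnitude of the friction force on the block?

The normal reaction is N = m g cos θ = 207.9 N.
For equilibrium along the incline the friction force must supply f = m g sin θ + P = 110.5 + 151 = 261.5 N (positive meaning up-slope).
Maximum static friction available: μ_s N = 0.67 × 207.9 = 139.3 N.
|261.5| exceeds 139.3 N, so the block slips down-slope; friction is kinetic, f = μ_k N = 0.6×207.9 = 125 N.

f ≈ 125 N (up the incline)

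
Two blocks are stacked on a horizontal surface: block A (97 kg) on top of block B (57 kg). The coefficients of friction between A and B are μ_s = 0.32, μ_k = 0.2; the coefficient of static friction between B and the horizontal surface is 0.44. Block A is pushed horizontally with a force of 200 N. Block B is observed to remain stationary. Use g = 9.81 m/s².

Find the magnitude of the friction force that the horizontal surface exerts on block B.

Between the blocks, N₁ = m_A g = 951.6 N.
So the A–B interface can sustain at most μ_s N₁ = 304.5 N of static friction.
Since P = 200 N ≤ 304.5 N, A does not slip on B; friction on A equals P = 200 N.
B experiences an equal 200 N forward from A (third law). B is in equilibrium, so the floor supplies f₂ = 200 N of static friction (limit μ_s(m_A+m_B)g = 664.7 N, not exceeded).

f ≈ 200 N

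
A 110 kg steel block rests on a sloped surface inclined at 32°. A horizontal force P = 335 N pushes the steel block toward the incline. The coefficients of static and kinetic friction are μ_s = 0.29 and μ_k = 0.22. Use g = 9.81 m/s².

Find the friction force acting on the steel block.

Normal direction: N = m g cos θ + P sin θ = 1093 N.
Parallel to the incline: P cos θ − m g sin θ = 284.1 − 571.8 = -287.7 N; the friction needed to balance this is 287.7 N acting up the slope.
Maximum static friction: μ_s N = 0.29 × 1093 = 316.9 N.
|f_req| = 287.7 ≤ 316.9 N → the steel block is in equilibrium; friction equals the required value.

f ≈ 288 N (up the incline)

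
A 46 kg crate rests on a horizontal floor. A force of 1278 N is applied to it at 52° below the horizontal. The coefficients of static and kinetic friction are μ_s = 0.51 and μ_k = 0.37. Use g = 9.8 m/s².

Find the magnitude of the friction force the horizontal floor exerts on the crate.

The vertical component of P adds to the normal force: N = m g + P sin α = 450.8 + 1007 = 1458 N.
Horizontally, friction must balance P cos α = 786.8 N.
μ_s N = 0.51 × 1458 = 743.5 N.
The required friction exceeds μ_s N, so the crate moves and f = μ_k N = 539 N.

f ≈ 539 N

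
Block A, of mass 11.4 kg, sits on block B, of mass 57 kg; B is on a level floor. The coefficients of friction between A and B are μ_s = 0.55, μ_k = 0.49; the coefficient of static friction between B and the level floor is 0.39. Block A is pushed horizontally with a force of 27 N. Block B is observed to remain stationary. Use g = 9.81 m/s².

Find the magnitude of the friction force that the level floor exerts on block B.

The normal force B exerts on A is simply A's weight, N₁ = 111.8 N.
Maximum static friction on A from B: μ_s N₁ = 0.55×111.8 = 61.51 N.
Since P = 27 N ≤ 61.51 N, A does not slip on B; friction on A equals P = 27 N.
By Newton's third law B feels 27 N forward from A. With B stationary, the floor's static friction on B balances it: f₂ = 27 N (well within μ_s(m_A+m_B)g = 261.7 N).

f ≈ 27 N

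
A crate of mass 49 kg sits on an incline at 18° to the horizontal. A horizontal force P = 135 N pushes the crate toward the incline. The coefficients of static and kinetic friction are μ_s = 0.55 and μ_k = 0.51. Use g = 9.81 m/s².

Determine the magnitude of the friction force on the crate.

f ≈ 20.1 N (up the incline)

Normal direction: N = m g cos θ + P sin θ = 498.9 N.
Along the incline, the net driving force (taking up-slope positive) is P cos θ − m g sin θ = 128.4 − 148.5 = -20.15 N, so equilibrium requires friction f = 20.15 N (up-slope).
The limit of static friction is μ_s N = 274.4 N.
|f_req| = 20.15 ≤ 274.4 N → the crate is in equilibrium; friction equals the required value.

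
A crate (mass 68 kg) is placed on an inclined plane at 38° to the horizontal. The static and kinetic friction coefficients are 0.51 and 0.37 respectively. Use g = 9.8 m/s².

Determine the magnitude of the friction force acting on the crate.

f ≈ 194 N (up the incline)

Normal force: N = m g cos θ = 68 × 9.8 × cos 38° = 525.1 N.
For equilibrium along the incline, friction must balance the weight component: f = m g sin θ = 410.3 N up the slope.
Static friction can supply at most μ_s N = 267.8 N.
|410.3| exceeds 267.8 N, so the crate slips down-slope; friction is kinetic, f = μ_k N = 0.37×525.1 = 194 N.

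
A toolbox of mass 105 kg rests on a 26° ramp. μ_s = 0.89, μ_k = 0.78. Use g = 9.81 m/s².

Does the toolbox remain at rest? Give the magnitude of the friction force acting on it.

N = m g cos θ = 926 N.
Down-slope weight component: m g sin θ = 452 N.
μ_s N = 824 N.
452 ≤ 824 N, so it stays put; friction = 452 N.

f ≈ 452 N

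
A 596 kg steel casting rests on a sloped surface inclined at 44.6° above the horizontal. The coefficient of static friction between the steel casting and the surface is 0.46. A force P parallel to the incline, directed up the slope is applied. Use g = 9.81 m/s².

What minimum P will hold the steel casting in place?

The steel casting tends to slide down (tan θ > μ_s), so at the point of impending slip friction acts up-slope at its limit: f = μ_s N.
P is parallel to the surface, so N = m g cos θ = 4160 N.
Along the incline: P + μ_s N = m g sin θ, so P = 4110 − 0.46×4160 = 2190 N.

P_min ≈ 2190 N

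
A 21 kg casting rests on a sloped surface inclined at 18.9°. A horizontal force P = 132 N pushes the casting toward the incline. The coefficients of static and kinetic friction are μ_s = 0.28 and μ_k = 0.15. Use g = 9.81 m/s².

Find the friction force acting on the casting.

Resolve perpendicular to the incline: N = m g cos θ + P sin θ = 21×9.81×cos 18.9° + 132×sin 18.9° = 237.7 N.
Parallel to the incline: P cos θ − m g sin θ = 124.9 − 66.73 = 58.15 N; the friction needed to balance this is 58.15 N acting down the slope.
Maximum static friction: μ_s N = 0.28 × 237.7 = 66.54 N.
Since 58.15 N is within the 66.54 N limit, the casting stays put and friction is exactly 58.2 N.

f ≈ 58.2 N (down the incline)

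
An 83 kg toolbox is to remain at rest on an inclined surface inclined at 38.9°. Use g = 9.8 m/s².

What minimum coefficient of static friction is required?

μ_s,min ≈ 0.807

At the slip threshold m g sin θ = μ_s m g cos θ, so μ_s,min = tan θ.
μ_s,min = tan 38.9° = 0.807.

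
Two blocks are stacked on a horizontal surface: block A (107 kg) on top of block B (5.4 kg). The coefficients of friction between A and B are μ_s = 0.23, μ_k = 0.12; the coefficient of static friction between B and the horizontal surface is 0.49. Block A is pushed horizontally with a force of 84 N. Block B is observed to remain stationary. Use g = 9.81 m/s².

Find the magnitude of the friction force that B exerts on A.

f ≈ 84 N

The normal force B exerts on A is simply A's weight, N₁ = 1050 N.
Maximum static friction on A from B: μ_s N₁ = 0.23×1050 = 241.4 N.
Since P = 84 N ≤ 241.4 N, A does not slip on B; friction on A equals P = 84 N.
B experiences an equal 84 N forward from A (third law). B is in equilibrium, so the floor supplies f₂ = 84 N of static friction (limit μ_s(m_A+m_B)g = 540.3 N, not exceeded).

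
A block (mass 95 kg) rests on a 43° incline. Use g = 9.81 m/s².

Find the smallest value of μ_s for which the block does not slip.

At the slip threshold m g sin θ = μ_s m g cos θ, so μ_s,min = tan θ.
μ_s,min = tan 43° = 0.933.

μ_s,min ≈ 0.933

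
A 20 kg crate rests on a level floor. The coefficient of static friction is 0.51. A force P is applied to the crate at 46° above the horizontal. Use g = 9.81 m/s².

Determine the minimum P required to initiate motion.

N = m g − P sin α (the pull lifts the crate).
At impending slip, P cos α = μ_s N = μ_s (m g − P sin α).
Solving: P (cos α + μ_s sin α) = μ_s m g → P = 0.51×196/(cos 46° + 0.51 sin 46°) = 100/1.062 = 94.3 N.

P ≈ 94.3 N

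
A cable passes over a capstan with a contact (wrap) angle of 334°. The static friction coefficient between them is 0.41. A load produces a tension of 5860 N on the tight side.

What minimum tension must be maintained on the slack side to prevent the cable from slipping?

Capstan equation at impending slip: T_tight/T_slack = e^{μβ}.
β = 334° = 5.829 rad; e^{μβ} = e^{0.41×5.829} = 10.91.
T_slack = T_tight / e^{μβ} = 5860 / 10.91 = 537 N.

T_min ≈ 537 N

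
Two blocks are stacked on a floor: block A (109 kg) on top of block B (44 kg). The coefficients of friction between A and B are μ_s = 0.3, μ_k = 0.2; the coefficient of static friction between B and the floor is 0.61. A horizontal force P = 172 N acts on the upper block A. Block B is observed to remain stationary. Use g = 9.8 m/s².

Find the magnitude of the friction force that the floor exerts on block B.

Between the blocks, N₁ = m_A g = 1068 N.
Maximum static friction on A from B: μ_s N₁ = 0.3×1068 = 320.5 N.
Since P = 172 N ≤ 320.5 N, A does not slip on B; friction on A equals P = 172 N.
B experiences an equal 172 N forward from A (third law). B is in equilibrium, so the floor supplies f₂ = 172 N of static friction (limit μ_s(m_A+m_B)g = 914.6 N, not exceeded).

f ≈ 172 N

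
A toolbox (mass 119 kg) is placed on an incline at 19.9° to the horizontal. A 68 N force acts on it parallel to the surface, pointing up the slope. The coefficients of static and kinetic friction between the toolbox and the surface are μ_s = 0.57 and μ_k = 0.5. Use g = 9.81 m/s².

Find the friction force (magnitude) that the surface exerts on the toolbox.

f ≈ 329 N (up the incline)

Normal force: N = m g cos θ = 119 × 9.81 × cos 19.9° = 1098 N.
For equilibrium along the incline the friction force must supply f = m g sin θ − P = 397.4 − 68 = 329.4 N (positive meaning up-slope).
Static friction can supply at most μ_s N = 625.7 N.
Since |329.4| ≤ 625.7 N, the toolbox remains in static equilibrium and friction takes exactly the required value.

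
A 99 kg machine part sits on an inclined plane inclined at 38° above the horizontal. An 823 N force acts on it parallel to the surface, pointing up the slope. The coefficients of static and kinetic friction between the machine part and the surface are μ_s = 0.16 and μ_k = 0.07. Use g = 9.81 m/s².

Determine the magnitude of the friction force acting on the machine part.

f ≈ 53.6 N (down the incline)

Perpendicular to the surface, N = m g cos θ = 99·9.81·cos 38° = 765.3 N.
Parallel to the incline, ΣF = 0 gives f = m g sin θ − P = 597.9 − 823 = -225.1 N (up-slope positive).
The static-friction ceiling is μ_s N = 0.16 × 765.3 = 122.4 N.
|-225.1| exceeds 122.4 N, so the machine part slips up-slope; friction is kinetic, f = μ_k N = 0.07×765.3 = 53.6 N.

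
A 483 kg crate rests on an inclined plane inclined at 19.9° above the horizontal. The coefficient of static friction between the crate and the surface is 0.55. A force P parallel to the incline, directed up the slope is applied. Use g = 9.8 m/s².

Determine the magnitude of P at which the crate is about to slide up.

P ≈ 4060 N

At impending motion up the slope, friction acts down-slope at its limit: f = μ_s N.
P is parallel to the surface, so N = m g cos θ = 4450 N.
Along the incline: P = m g sin θ + μ_s N = 1610 + 0.55×4450 = 4060 N.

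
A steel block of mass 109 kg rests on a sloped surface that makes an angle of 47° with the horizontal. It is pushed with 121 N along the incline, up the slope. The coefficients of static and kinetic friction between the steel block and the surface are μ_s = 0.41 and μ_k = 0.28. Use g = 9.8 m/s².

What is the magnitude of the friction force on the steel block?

f ≈ 204 N (up the incline)

Normal force: N = m g cos θ = 109 × 9.8 × cos 47° = 728.5 N.
Parallel to the incline, ΣF = 0 gives f = m g sin θ − P = 781.2 − 121 = 660.2 N (up-slope positive).
Static friction can supply at most μ_s N = 298.7 N.
Since |660.2| > 298.7 N, static friction cannot hold it; the steel block slides down the incline and kinetic friction applies: f = μ_k N = 0.28 × 728.5 = 204 N.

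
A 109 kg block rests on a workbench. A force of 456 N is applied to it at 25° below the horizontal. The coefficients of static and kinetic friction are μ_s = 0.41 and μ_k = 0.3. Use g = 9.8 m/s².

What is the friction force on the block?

The vertical component of P adds to the normal force: N = m g + P sin α = 1068 + 192.7 = 1261 N.
For equilibrium, f = P cos α = 456×cos 25° = 413.3 N.
μ_s N = 0.41 × 1261 = 517 N.
Since 413.3 N does not exceed the limit, the block stays at rest and f = 413 N.

f ≈ 413 N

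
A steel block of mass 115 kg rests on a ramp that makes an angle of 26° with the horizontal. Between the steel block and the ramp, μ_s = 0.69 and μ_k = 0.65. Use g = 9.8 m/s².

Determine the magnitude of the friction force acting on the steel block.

Normal force: N = m g cos θ = 115 × 9.8 × cos 26° = 1013 N.
Along the slope the weight component is m g sin θ = 494 N; friction must supply exactly this, acting up-slope.
Static friction can supply at most μ_s N = 698.9 N.
Since |494| ≤ 698.9 N, no slip — friction simply equals what equilibrium demands.

f ≈ 494 N (up the incline)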